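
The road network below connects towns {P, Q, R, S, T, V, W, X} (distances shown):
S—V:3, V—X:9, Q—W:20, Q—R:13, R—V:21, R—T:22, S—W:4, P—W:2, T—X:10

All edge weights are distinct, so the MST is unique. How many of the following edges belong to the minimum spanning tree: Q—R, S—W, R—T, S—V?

Kruskal's algorithm — process edges by increasing weight (ties by edge label):
P—W (2): add — endpoints in different components.
S—V (3): add — endpoints in different components.
S—W (4): add — endpoints in different components.
V—X (9): add — endpoints in different components.
T—X (10): add — endpoints in different components.
Q—R (13): add — endpoints in different components.
Q—W (20): add — endpoints in different components.
MST edge set: {P—W, S—V, S—W, V—X, T—X, Q—R, Q—W}.
Of the listed edges, {Q—R, S—W, S—V} are in the MST → 3.

3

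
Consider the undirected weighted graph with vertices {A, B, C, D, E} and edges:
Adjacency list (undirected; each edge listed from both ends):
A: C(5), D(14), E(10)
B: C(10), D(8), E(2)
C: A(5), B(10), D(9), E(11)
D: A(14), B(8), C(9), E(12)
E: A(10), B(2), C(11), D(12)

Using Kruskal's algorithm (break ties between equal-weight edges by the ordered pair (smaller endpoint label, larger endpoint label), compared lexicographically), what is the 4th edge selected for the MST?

Kruskal's algorithm — process edges by increasing weight (ties by edge label):
B—E (2): add — endpoints in different components.
A—C (5): add — endpoints in different components.
B—D (8): add — endpoints in different components.
C—D (9): add — endpoints in different components.
The 4th edge added is C—D.

C-D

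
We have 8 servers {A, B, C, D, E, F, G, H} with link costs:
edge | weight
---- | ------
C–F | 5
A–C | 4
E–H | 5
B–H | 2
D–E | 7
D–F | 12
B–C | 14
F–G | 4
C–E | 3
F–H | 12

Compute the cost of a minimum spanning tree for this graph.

30

Prim's algorithm from G:
Step 1: cheapest edge leaving the tree is F–G (4); add F.
Step 2: cheapest edge leaving the tree is C–F (5); add C.
Step 3: cheapest edge leaving the tree is C–E (3); add E.
Step 4: cheapest edge leaving the tree is A–C (4); add A.
Step 5: cheapest edge leaving the tree is E–H (5); add H.
Step 6: cheapest edge leaving the tree is B–H (2); add B.
Step 7: cheapest edge leaving the tree is D–E (7); add D.
MST edges: F–G, C–F, C–E, A–C, E–H, B–H, D–E; total weight 4+5+3+4+5+2+7 = 30.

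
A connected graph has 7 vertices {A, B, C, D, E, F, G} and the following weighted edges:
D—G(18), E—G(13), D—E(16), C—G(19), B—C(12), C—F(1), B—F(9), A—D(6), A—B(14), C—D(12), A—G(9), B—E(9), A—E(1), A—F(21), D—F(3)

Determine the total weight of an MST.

Kruskal: consider edges lightest-first.
A—E (1): add. Components now {A,E} {B} {C} {D} {F} {G}
C—F (1): add. Components now {A,E} {B} {C,F} {D} {G}
D—F (3): add. Components now {A,E} {B} {C,D,F} {G}
A—D (6): add. Components now {A,C,D,E,F} {B} {G}
A—G (9): add. Components now {A,C,D,E,F,G} {B}
B—E (9): add. Components now {A,B,C,D,E,F,G}
MST edges: A—E, C—F, D—F, A—D, A—G, B—E; total weight 1+1+3+6+9+9 = 29.

29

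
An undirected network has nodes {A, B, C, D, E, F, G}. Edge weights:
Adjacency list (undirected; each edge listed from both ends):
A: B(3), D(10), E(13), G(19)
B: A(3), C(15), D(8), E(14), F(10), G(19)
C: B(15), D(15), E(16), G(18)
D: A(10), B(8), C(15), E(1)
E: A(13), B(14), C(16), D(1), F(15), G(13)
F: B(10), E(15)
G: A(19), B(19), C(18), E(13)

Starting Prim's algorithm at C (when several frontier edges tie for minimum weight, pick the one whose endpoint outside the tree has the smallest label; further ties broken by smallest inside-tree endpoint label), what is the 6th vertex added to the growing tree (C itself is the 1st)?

F

Grow the tree from C using Prim:
Step 1: cheapest edge leaving the tree is B-C (15); add B.
Step 2: cheapest edge leaving the tree is A-B (3); add A.
Step 3: cheapest edge leaving the tree is B-D (8); add D.
Step 4: cheapest edge leaving the tree is D-E (1); add E.
Step 5: cheapest edge leaving the tree is B-F (10); add F.
Step 6: cheapest edge leaving the tree is E-G (13); add G.
Vertex order: C, B, A, D, E, F, G. The 6th vertex is F.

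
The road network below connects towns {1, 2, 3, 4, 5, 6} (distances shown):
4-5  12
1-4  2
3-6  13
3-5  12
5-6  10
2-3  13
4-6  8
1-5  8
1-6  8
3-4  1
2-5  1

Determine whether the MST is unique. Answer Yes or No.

No

Kruskal: consider edges lightest-first.
2-5 (1): add. Components now {1} {2,5} {3} {4} {6}
3-4 (1): add. Components now {1} {2,5} {3,4} {6}
1-4 (2): add. Components now {1,3,4} {2,5} {6}
1-5 (8): add. Components now {1,2,3,4,5} {6}
1-6 (8): add. Components now {1,2,3,4,5,6}
Non-tree edge 4-6 has weight 8, equal to the heaviest edge on its tree cycle — swapping gives another MST of the same weight. Not unique.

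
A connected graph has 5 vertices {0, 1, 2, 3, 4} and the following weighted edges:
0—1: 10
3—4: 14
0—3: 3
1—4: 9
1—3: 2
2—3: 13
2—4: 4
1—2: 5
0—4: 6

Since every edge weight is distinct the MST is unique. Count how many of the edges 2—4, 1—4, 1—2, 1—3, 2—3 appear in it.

3

Kruskal's algorithm — process edges by increasing weight (ties by edge label):
1—3 (2): add. Components now {0} {1,3} {2} {4}
0—3 (3): add. Components now {0,1,3} {2} {4}
2—4 (4): add. Components now {0,1,3} {2,4}
1—2 (5): add. Components now {0,1,2,3,4}
MST edge set: {1—3, 0—3, 2—4, 1—2}.
Of the listed edges, {2—4, 1—2, 1—3} are in the MST → 3.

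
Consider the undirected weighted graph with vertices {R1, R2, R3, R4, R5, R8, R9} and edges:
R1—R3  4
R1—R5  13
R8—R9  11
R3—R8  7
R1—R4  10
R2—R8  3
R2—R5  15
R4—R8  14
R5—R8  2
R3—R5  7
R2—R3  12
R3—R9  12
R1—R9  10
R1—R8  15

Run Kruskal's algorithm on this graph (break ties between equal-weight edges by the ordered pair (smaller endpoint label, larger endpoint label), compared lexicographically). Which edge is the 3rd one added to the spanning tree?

R1-R3

Sort edges by weight, then run Kruskal:
R5—R8 (2): add. Components now {R9} {R2} {R5,R8} {R4} {R1} {R3}
R2—R8 (3): add. Components now {R9} {R2,R5,R8} {R4} {R1} {R3}
R1—R3 (4): add. Components now {R9} {R2,R5,R8} {R4} {R1,R3}
R3—R5 (7): add. Components now {R9} {R1,R2,R3,R5,R8} {R4}
R3—R8 (7): skip — R8 and R3 already connected.
R1—R4 (10): add. Components now {R9} {R1,R2,R3,R4,R5,R8}
R1—R9 (10): add. Components now {R1,R2,R3,R4,R5,R8,R9}
The 3rd edge added is R1—R3.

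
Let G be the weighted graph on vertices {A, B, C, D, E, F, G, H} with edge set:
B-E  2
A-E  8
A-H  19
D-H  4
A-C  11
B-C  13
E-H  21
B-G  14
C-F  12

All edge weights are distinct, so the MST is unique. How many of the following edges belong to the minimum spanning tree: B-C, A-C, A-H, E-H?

2

Sort edges by weight, then run Kruskal:
B-E (2): add — endpoints in different components.
D-H (4): add — endpoints in different components.
A-E (8): add — endpoints in different components.
A-C (11): add — endpoints in different components.
C-F (12): add — endpoints in different components.
B-C (13): skip — B and C already connected.
B-G (14): add — endpoints in different components.
A-H (19): add — endpoints in different components.
MST edge set: {B-E, D-H, A-E, A-C, C-F, B-G, A-H}.
Of the listed edges, {A-C, A-H} are in the MST → 2.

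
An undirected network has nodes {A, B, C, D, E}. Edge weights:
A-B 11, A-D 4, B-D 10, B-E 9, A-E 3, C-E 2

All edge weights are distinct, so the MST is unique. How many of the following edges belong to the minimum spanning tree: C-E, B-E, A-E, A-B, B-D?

Sort edges by weight, then run Kruskal:
C-E (2): add — endpoints in different components.
A-E (3): add — endpoints in different components.
A-D (4): add — endpoints in different components.
B-E (9): add — endpoints in different components.
MST edge set: {C-E, A-E, A-D, B-E}.
Of the listed edges, {C-E, B-E, A-E} are in the MST → 3.

3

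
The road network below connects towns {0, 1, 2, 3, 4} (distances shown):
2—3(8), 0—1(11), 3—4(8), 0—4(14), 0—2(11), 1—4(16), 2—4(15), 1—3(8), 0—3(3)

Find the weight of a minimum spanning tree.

27

Grow the tree from 0 using Prim:
Step 1: frontier [0—3 3, 0—1 11, 0—2 11, 0—4 14] → take 0—3 (3); add 3.
Step 2: frontier [0—1 11, 0—2 11, 0—4 14, 1—3 8, 2—3 8, 3—4 8] → take 1—3 (8); add 1.
Step 3: frontier [0—2 11, 0—4 14, 1—4 16, 2—3 8, 3—4 8] → take 2—3 (8); add 2.
Step 4: frontier [0—4 14, 1—4 16, 2—4 15, 3—4 8] → take 3—4 (8); add 4.
MST edges: 0—3, 1—3, 2—3, 3—4; total weight 3+8+8+8 = 27.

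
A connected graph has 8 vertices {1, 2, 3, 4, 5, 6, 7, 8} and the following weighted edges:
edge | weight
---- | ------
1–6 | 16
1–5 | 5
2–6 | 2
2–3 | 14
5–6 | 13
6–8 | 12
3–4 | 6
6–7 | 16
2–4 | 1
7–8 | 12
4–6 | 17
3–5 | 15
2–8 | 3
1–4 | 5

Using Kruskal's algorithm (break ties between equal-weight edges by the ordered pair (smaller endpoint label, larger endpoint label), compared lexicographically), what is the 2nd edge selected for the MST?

2-6

Kruskal's algorithm — process edges by increasing weight (ties by edge label):
2–4 (1): add — endpoints in different components.
2–6 (2): add — endpoints in different components.
2–8 (3): add — endpoints in different components.
1–4 (5): add — endpoints in different components.
1–5 (5): add — endpoints in different components.
3–4 (6): add — endpoints in different components.
6–8 (12): skip — 6 and 8 already connected.
7–8 (12): add — endpoints in different components.
The 2nd edge added is 2–6.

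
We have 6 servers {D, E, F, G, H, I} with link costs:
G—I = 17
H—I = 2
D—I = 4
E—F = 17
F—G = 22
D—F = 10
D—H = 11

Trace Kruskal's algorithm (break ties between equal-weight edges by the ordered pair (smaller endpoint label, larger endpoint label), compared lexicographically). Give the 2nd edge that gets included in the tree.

D-I

Sort edges by weight, then run Kruskal:
H—I (2): add — endpoints in different components.
D—I (4): add — endpoints in different components.
D—F (10): add — endpoints in different components.
D—H (11): skip — D and H already connected.
E—F (17): add — endpoints in different components.
G—I (17): add — endpoints in different components.
The 2nd edge added is D—I.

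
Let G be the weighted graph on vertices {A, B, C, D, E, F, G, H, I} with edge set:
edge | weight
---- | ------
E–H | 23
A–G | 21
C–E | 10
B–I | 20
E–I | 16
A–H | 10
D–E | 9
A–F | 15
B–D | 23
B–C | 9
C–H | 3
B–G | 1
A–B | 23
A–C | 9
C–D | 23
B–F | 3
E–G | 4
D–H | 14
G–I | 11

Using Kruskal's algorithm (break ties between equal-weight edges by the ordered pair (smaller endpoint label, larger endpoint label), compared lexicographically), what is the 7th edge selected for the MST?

Kruskal's algorithm — process edges by increasing weight (ties by edge label):
B–G (1): add — endpoints in different components.
B–F (3): add — endpoints in different components.
C–H (3): add — endpoints in different components.
E–G (4): add — endpoints in different components.
A–C (9): add — endpoints in different components.
B–C (9): add — endpoints in different components.
D–E (9): add — endpoints in different components.
A–H (10): skip — A and H already connected.
C–E (10): skip — C and E already connected.
G–I (11): add — endpoints in different components.
The 7th edge added is D–E.

D-E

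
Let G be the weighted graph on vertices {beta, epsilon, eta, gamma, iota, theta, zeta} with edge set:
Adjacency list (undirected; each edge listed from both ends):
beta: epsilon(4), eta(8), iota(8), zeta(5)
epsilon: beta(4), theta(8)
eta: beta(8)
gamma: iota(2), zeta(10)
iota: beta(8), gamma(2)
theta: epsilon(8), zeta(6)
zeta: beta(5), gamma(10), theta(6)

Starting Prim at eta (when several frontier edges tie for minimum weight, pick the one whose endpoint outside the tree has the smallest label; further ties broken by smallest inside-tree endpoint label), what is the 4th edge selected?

theta-zeta

Grow the tree from eta using Prim:
Step 1: frontier [beta—eta 8] → take beta—eta (8); add beta.
Step 2: frontier [beta—epsilon 4, beta—zeta 5, beta—iota 8] → take beta—epsilon (4); add epsilon.
Step 3: frontier [beta—zeta 5, beta—iota 8, epsilon—theta 8] → take beta—zeta (5); add zeta.
Step 4: frontier [beta—iota 8, epsilon—theta 8, theta—zeta 6, gamma—zeta 10] → take theta—zeta (6); add theta.
Step 5: frontier [beta—iota 8, gamma—zeta 10] → take beta—iota (8); add iota.
Step 6: frontier [gamma—iota 2, gamma—zeta 10] → take gamma—iota (2); add gamma.
The 4th edge added is theta—zeta.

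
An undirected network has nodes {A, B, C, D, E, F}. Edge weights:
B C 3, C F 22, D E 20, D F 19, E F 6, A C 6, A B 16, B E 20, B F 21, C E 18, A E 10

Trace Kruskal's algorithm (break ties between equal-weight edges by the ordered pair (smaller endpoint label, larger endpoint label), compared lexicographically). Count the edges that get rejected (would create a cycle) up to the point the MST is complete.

2

Kruskal: consider edges lightest-first.
B C (3): add — endpoints in different components.
A C (6): add — endpoints in different components.
E F (6): add — endpoints in different components.
A E (10): add — endpoints in different components.
A B (16): skip — A and B already connected.
C E (18): skip — C and E already connected.
D F (19): add — endpoints in different components.
Edges rejected before the tree was complete: 2.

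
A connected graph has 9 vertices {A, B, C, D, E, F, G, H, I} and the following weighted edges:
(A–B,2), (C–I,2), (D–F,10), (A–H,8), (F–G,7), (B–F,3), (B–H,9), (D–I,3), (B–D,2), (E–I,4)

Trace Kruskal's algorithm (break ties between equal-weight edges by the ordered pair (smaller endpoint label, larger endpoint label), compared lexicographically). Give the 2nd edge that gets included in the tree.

Sort edges by weight, then run Kruskal:
A–B (2): add — endpoints in different components.
B–D (2): add — endpoints in different components.
C–I (2): add — endpoints in different components.
B–F (3): add — endpoints in different components.
D–I (3): add — endpoints in different components.
E–I (4): add — endpoints in different components.
F–G (7): add — endpoints in different components.
A–H (8): add — endpoints in different components.
The 2nd edge added is B–D.

B-D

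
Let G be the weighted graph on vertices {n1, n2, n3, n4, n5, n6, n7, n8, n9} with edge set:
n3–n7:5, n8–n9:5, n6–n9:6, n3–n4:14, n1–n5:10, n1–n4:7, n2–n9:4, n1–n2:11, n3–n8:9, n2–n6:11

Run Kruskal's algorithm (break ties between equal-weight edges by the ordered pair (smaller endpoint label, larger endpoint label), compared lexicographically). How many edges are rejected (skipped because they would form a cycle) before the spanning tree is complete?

0

Sort edges by weight, then run Kruskal:
n2–n9 (4): add — endpoints in different components.
n3–n7 (5): add — endpoints in different components.
n8–n9 (5): add — endpoints in different components.
n6–n9 (6): add — endpoints in different components.
n1–n4 (7): add — endpoints in different components.
n3–n8 (9): add — endpoints in different components.
n1–n5 (10): add — endpoints in different components.
n1–n2 (11): add — endpoints in different components.
Edges rejected before the tree was complete: 0.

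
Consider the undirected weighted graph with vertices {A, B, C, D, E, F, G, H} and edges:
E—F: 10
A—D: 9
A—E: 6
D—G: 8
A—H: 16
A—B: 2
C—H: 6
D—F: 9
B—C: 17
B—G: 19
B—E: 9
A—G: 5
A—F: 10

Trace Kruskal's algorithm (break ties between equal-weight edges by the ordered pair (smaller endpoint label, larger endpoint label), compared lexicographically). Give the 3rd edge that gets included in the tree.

Sort edges by weight, then run Kruskal:
A—B (2): add — endpoints in different components.
A—G (5): add — endpoints in different components.
A—E (6): add — endpoints in different components.
C—H (6): add — endpoints in different components.
D—G (8): add — endpoints in different components.
A—D (9): skip — A and D already connected.
B—E (9): skip — B and E already connected.
D—F (9): add — endpoints in different components.
A—F (10): skip — A and F already connected.
E—F (10): skip — E and F already connected.
A—H (16): add — endpoints in different components.
The 3rd edge added is A—E.

A-E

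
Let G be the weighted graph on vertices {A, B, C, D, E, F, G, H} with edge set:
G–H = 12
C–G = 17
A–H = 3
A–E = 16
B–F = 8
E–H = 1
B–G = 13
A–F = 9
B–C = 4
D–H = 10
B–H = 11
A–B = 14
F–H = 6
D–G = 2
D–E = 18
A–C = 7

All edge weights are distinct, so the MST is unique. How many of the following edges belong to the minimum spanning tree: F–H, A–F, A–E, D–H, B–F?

Kruskal's algorithm — process edges by increasing weight (ties by edge label):
E–H (1): add — endpoints in different components.
D–G (2): add — endpoints in different components.
A–H (3): add — endpoints in different components.
B–C (4): add — endpoints in different components.
F–H (6): add — endpoints in different components.
A–C (7): add — endpoints in different components.
B–F (8): skip — B and F already connected.
A–F (9): skip — A and F already connected.
D–H (10): add — endpoints in different components.
MST edge set: {E–H, D–G, A–H, B–C, F–H, A–C, D–H}.
Of the listed edges, {F–H, D–H} are in the MST → 2.

2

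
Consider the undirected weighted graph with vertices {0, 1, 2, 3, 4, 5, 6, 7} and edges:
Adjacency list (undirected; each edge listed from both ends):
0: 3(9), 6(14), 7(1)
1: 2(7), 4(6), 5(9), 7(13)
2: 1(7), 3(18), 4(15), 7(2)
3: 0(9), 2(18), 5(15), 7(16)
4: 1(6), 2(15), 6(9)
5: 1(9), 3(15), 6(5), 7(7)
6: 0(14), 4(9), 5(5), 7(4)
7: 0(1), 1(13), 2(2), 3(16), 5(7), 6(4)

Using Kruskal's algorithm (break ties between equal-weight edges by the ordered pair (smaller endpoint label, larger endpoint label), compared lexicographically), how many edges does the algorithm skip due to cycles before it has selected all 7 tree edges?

1

Kruskal's algorithm — process edges by increasing weight (ties by edge label):
0-7 (1): add — endpoints in different components.
2-7 (2): add — endpoints in different components.
6-7 (4): add — endpoints in different components.
5-6 (5): add — endpoints in different components.
1-4 (6): add — endpoints in different components.
1-2 (7): add — endpoints in different components.
5-7 (7): skip — 5 and 7 already connected.
0-3 (9): add — endpoints in different components.
Edges rejected before the tree was complete: 1.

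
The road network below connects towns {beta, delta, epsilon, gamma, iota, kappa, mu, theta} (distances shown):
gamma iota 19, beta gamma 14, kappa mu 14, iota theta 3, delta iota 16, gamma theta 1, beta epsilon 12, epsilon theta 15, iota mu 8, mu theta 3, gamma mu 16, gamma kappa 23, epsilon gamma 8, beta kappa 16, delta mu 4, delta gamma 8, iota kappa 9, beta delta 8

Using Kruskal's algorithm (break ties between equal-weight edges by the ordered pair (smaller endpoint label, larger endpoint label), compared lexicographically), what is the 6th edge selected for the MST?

Kruskal: consider edges lightest-first.
gamma theta (1): add — endpoints in different components.
iota theta (3): add — endpoints in different components.
mu theta (3): add — endpoints in different components.
delta mu (4): add — endpoints in different components.
beta delta (8): add — endpoints in different components.
delta gamma (8): skip — delta and gamma already connected.
epsilon gamma (8): add — endpoints in different components.
iota mu (8): skip — mu and iota already connected.
iota kappa (9): add — endpoints in different components.
The 6th edge added is epsilon gamma.

epsilon-gamma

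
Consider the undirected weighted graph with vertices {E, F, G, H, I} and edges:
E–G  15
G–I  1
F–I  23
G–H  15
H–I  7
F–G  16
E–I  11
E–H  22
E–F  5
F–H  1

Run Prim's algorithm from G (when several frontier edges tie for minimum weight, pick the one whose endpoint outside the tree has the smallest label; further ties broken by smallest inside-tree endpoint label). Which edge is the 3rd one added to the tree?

Prim's algorithm from G:
Step 1: frontier [G–I 1, E–G 15, G–H 15, F–G 16] → take G–I (1); add I.
Step 2: frontier [E–G 15, G–H 15, F–G 16, H–I 7, E–I 11, F–I 23] → take H–I (7); add H.
Step 3: frontier [E–G 15, F–G 16, F–H 1, E–H 22, E–I 11, F–I 23] → take F–H (1); add F.
Step 4: frontier [E–F 5, E–G 15, E–H 22, E–I 11] → take E–F (5); add E.
The 3rd edge added is F–H.

F-H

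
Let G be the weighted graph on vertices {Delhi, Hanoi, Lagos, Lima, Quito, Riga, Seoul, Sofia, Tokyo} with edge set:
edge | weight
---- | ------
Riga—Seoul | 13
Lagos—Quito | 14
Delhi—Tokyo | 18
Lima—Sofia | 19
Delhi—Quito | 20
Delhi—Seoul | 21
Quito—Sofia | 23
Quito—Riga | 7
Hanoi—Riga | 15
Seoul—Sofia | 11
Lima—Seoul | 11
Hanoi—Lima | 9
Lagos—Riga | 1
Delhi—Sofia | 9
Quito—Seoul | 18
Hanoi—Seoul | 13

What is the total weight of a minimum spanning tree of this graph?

79

Sort edges by weight, then run Kruskal:
Lagos—Riga (1): add — endpoints in different components.
Quito—Riga (7): add — endpoints in different components.
Delhi—Sofia (9): add — endpoints in different components.
Hanoi—Lima (9): add — endpoints in different components.
Lima—Seoul (11): add — endpoints in different components.
Seoul—Sofia (11): add — endpoints in different components.
Hanoi—Seoul (13): skip — Hanoi and Seoul already connected.
Riga—Seoul (13): add — endpoints in different components.
Lagos—Quito (14): skip — Lagos and Quito already connected.
Hanoi—Riga (15): skip — Hanoi and Riga already connected.
Delhi—Tokyo (18): add — endpoints in different components.
MST edges: Lagos—Riga, Quito—Riga, Delhi—Sofia, Hanoi—Lima, Lima—Seoul, Seoul—Sofia, Riga—Seoul, Delhi—Tokyo; total weight 1+7+9+9+11+11+13+18 = 79.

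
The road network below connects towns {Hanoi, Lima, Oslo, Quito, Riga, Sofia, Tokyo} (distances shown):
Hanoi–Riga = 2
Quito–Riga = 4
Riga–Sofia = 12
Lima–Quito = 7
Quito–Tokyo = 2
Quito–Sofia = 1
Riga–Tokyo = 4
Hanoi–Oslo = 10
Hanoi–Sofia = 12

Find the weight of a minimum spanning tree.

26

Prim, starting at Sofia.
Step 1: frontier [Quito–Sofia 1, Hanoi–Sofia 12, Riga–Sofia 12] → take Quito–Sofia (1); add Quito.
Step 2: frontier [Quito–Tokyo 2, Quito–Riga 4, Lima–Quito 7, Hanoi–Sofia 12, Riga–Sofia 12] → take Quito–Tokyo (2); add Tokyo.
Step 3: frontier [Quito–Riga 4, Lima–Quito 7, Hanoi–Sofia 12, Riga–Sofia 12, Riga–Tokyo 4] → take Quito–Riga (4); add Riga.
Step 4: frontier [Lima–Quito 7, Hanoi–Riga 2, Hanoi–Sofia 12] → take Hanoi–Riga (2); add Hanoi.
Step 5: frontier [Hanoi–Oslo 10, Lima–Quito 7] → take Lima–Quito (7); add Lima.
Step 6: frontier [Hanoi–Oslo 10] → take Hanoi–Oslo (10); add Oslo.
MST edges: Quito–Sofia, Quito–Tokyo, Quito–Riga, Hanoi–Riga, Lima–Quito, Hanoi–Oslo; total weight 1+2+4+2+7+10 = 26.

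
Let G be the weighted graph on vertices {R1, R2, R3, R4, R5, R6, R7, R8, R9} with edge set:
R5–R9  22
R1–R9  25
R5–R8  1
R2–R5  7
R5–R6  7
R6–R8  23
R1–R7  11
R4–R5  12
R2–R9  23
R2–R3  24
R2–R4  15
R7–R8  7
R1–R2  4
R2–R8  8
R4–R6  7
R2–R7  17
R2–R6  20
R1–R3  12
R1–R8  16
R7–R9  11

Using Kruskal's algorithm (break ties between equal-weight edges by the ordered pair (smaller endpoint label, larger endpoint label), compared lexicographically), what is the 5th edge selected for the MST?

Kruskal's algorithm — process edges by increasing weight (ties by edge label):
R5–R8 (1): add — endpoints in different components.
R1–R2 (4): add — endpoints in different components.
R2–R5 (7): add — endpoints in different components.
R4–R6 (7): add — endpoints in different components.
R5–R6 (7): add — endpoints in different components.
R7–R8 (7): add — endpoints in different components.
R2–R8 (8): skip — R8 and R2 already connected.
R1–R7 (11): skip — R1 and R7 already connected.
R7–R9 (11): add — endpoints in different components.
R1–R3 (12): add — endpoints in different components.
The 5th edge added is R5–R6.

R5-R6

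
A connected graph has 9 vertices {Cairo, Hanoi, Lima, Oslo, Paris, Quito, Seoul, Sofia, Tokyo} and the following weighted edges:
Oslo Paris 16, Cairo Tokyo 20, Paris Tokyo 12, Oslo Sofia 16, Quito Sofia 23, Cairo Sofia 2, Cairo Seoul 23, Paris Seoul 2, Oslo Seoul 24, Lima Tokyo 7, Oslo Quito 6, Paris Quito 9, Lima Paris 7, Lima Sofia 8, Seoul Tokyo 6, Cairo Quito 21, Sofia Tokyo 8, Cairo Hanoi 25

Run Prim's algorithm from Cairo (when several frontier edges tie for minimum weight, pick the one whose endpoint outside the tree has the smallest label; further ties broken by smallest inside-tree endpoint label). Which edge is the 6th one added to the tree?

Paris-Quito

Prim's algorithm from Cairo:
Step 1: cheapest edge leaving the tree is Cairo Sofia (2); add Sofia.
Step 2: cheapest edge leaving the tree is Lima Sofia (8); add Lima.
Step 3: cheapest edge leaving the tree is Lima Paris (7); add Paris.
Step 4: cheapest edge leaving the tree is Paris Seoul (2); add Seoul.
Step 5: cheapest edge leaving the tree is Seoul Tokyo (6); add Tokyo.
Step 6: cheapest edge leaving the tree is Paris Quito (9); add Quito.
Step 7: cheapest edge leaving the tree is Oslo Quito (6); add Oslo.
Step 8: cheapest edge leaving the tree is Cairo Hanoi (25); add Hanoi.
The 6th edge added is Paris Quito.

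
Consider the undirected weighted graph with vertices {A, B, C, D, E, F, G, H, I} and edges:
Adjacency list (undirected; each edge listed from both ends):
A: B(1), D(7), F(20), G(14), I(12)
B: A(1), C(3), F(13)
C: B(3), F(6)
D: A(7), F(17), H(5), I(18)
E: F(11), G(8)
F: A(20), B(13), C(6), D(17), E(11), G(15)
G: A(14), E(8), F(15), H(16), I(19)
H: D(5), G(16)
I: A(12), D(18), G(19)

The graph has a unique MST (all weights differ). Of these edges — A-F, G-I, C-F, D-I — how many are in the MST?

Sort edges by weight, then run Kruskal:
A-B (1): add — endpoints in different components.
B-C (3): add — endpoints in different components.
D-H (5): add — endpoints in different components.
C-F (6): add — endpoints in different components.
A-D (7): add — endpoints in different components.
E-G (8): add — endpoints in different components.
E-F (11): add — endpoints in different components.
A-I (12): add — endpoints in different components.
MST edge set: {A-B, B-C, D-H, C-F, A-D, E-G, E-F, A-I}.
Of the listed edges, {C-F} are in the MST → 1.

1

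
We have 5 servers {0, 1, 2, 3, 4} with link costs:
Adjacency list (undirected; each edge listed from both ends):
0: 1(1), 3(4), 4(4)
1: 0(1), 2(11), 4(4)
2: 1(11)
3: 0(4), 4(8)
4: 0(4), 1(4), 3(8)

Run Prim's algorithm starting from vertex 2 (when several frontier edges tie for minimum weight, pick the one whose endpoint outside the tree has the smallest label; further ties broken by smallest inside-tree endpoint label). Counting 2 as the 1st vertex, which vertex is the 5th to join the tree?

Grow the tree from 2 using Prim:
Step 1: cheapest edge leaving the tree is 1-2 (11); add 1.
Step 2: cheapest edge leaving the tree is 0-1 (1); add 0.
Step 3: cheapest edge leaving the tree is 0-3 (4); add 3.
Step 4: cheapest edge leaving the tree is 0-4 (4); add 4.
Vertex order: 2, 1, 0, 3, 4. The 5th vertex is 4.

4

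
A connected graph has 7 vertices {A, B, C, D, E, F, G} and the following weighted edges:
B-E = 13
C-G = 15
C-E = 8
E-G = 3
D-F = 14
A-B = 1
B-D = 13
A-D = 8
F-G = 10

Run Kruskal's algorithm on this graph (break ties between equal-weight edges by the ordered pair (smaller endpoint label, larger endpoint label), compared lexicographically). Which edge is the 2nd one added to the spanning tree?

E-G

Kruskal: consider edges lightest-first.
A-B (1): add. Components now {A,B} {C} {D} {E} {F} {G}
E-G (3): add. Components now {A,B} {C} {D} {E,G} {F}
A-D (8): add. Components now {A,B,D} {C} {E,G} {F}
C-E (8): add. Components now {A,B,D} {C,E,G} {F}
F-G (10): add. Components now {A,B,D} {C,E,F,G}
B-D (13): skip — B and D already connected.
B-E (13): add. Components now {A,B,C,D,E,F,G}
The 2nd edge added is E-G.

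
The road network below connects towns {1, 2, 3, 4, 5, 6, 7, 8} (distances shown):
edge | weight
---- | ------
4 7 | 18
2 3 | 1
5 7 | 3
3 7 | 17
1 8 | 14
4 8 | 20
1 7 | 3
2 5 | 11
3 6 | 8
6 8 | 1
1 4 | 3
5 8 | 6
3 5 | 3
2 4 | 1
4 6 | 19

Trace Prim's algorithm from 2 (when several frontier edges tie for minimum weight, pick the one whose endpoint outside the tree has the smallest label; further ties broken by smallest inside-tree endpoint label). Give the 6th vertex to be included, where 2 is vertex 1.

7

Grow the tree from 2 using Prim:
Step 1: cheapest edge leaving the tree is 2 3 (1); add 3.
Step 2: cheapest edge leaving the tree is 2 4 (1); add 4.
Step 3: cheapest edge leaving the tree is 1 4 (3); add 1.
Step 4: cheapest edge leaving the tree is 3 5 (3); add 5.
Step 5: cheapest edge leaving the tree is 1 7 (3); add 7.
Step 6: cheapest edge leaving the tree is 5 8 (6); add 8.
Step 7: cheapest edge leaving the tree is 6 8 (1); add 6.
Vertex order: 2, 3, 4, 1, 5, 7, 8, 6. The 6th vertex is 7.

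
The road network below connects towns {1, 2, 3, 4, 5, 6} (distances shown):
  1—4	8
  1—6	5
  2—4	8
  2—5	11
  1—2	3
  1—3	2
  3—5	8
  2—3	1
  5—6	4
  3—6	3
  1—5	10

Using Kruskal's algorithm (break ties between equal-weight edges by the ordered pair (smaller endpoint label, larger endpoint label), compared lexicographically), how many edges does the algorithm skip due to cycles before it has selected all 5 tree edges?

Kruskal's algorithm — process edges by increasing weight (ties by edge label):
2—3 (1): add. Components now {1} {2,3} {4} {5} {6}
1—3 (2): add. Components now {1,2,3} {4} {5} {6}
1—2 (3): skip — 1 and 2 already connected.
3—6 (3): add. Components now {1,2,3,6} {4} {5}
5—6 (4): add. Components now {1,2,3,5,6} {4}
1—6 (5): skip — 1 and 6 already connected.
1—4 (8): add. Components now {1,2,3,4,5,6}
Edges rejected before the tree was complete: 2.

2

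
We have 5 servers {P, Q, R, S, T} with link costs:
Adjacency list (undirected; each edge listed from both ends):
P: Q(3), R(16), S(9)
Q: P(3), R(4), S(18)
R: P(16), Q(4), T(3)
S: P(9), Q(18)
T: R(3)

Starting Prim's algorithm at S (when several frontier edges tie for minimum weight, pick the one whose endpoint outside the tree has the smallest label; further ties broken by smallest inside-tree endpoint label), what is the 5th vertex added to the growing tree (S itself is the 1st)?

T

Prim's algorithm from S:
Step 1: frontier [P—S 9, Q—S 18] → take P—S (9); add P.
Step 2: frontier [P—Q 3, P—R 16, Q—S 18] → take P—Q (3); add Q.
Step 3: frontier [P—R 16, Q—R 4] → take Q—R (4); add R.
Step 4: frontier [R—T 3] → take R—T (3); add T.
Vertex order: S, P, Q, R, T. The 5th vertex is T.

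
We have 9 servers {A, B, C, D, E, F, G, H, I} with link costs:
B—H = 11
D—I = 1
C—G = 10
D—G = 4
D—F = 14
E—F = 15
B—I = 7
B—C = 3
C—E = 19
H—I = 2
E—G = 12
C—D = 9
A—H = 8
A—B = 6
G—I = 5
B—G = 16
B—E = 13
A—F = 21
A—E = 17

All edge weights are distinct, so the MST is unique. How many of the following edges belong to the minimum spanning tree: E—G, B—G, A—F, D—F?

2

Kruskal: consider edges lightest-first.
D—I (1): add — endpoints in different components.
H—I (2): add — endpoints in different components.
B—C (3): add — endpoints in different components.
D—G (4): add — endpoints in different components.
G—I (5): skip — G and I already connected.
A—B (6): add — endpoints in different components.
B—I (7): add — endpoints in different components.
A—H (8): skip — A and H already connected.
C—D (9): skip — C and D already connected.
C—G (10): skip — C and G already connected.
B—H (11): skip — B and H already connected.
E—G (12): add — endpoints in different components.
B—E (13): skip — B and E already connected.
D—F (14): add — endpoints in different components.
MST edge set: {D—I, H—I, B—C, D—G, A—B, B—I, E—G, D—F}.
Of the listed edges, {E—G, D—F} are in the MST → 2.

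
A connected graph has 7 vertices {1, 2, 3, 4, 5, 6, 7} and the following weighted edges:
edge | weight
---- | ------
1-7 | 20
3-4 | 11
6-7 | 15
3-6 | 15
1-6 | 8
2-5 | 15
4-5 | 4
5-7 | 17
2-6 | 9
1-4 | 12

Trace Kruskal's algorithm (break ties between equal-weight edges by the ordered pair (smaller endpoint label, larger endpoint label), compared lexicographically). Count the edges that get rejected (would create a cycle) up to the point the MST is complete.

Kruskal: consider edges lightest-first.
4-5 (4): add. Components now {1} {2} {3} {4,5} {6} {7}
1-6 (8): add. Components now {1,6} {2} {3} {4,5} {7}
2-6 (9): add. Components now {1,2,6} {3} {4,5} {7}
3-4 (11): add. Components now {1,2,6} {3,4,5} {7}
1-4 (12): add. Components now {1,2,3,4,5,6} {7}
2-5 (15): skip — 2 and 5 already connected.
3-6 (15): skip — 3 and 6 already connected.
6-7 (15): add. Components now {1,2,3,4,5,6,7}
Edges rejected before the tree was complete: 2.

2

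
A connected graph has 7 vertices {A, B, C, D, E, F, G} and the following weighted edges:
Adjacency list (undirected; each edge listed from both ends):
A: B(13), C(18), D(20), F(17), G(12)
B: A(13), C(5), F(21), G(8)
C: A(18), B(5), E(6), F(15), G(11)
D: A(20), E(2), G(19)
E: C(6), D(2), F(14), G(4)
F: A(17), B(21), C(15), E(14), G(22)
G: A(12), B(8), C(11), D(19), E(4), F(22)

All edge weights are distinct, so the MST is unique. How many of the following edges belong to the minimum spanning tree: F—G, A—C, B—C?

Kruskal's algorithm — process edges by increasing weight (ties by edge label):
D—E (2): add — endpoints in different components.
E—G (4): add — endpoints in different components.
B—C (5): add — endpoints in different components.
C—E (6): add — endpoints in different components.
B—G (8): skip — B and G already connected.
C—G (11): skip — C and G already connected.
A—G (12): add — endpoints in different components.
A—B (13): skip — A and B already connected.
E—F (14): add — endpoints in different components.
MST edge set: {D—E, E—G, B—C, C—E, A—G, E—F}.
Of the listed edges, {B—C} are in the MST → 1.

1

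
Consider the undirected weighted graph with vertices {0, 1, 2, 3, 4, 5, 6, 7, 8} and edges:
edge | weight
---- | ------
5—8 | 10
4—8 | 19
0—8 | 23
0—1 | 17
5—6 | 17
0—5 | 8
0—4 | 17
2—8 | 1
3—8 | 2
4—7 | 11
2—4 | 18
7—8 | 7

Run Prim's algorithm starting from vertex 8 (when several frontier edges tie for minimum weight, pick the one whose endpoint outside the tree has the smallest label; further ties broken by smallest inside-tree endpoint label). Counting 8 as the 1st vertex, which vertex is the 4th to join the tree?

Prim, starting at 8.
Step 1: cheapest edge leaving the tree is 2—8 (1); add 2.
Step 2: cheapest edge leaving the tree is 3—8 (2); add 3.
Step 3: cheapest edge leaving the tree is 7—8 (7); add 7.
Step 4: cheapest edge leaving the tree is 5—8 (10); add 5.
Step 5: cheapest edge leaving the tree is 0—5 (8); add 0.
Step 6: cheapest edge leaving the tree is 4—7 (11); add 4.
Step 7: cheapest edge leaving the tree is 0—1 (17); add 1.
Step 8: cheapest edge leaving the tree is 5—6 (17); add 6.
Vertex order: 8, 2, 3, 7, 5, 0, 4, 1, 6. The 4th vertex is 7.

7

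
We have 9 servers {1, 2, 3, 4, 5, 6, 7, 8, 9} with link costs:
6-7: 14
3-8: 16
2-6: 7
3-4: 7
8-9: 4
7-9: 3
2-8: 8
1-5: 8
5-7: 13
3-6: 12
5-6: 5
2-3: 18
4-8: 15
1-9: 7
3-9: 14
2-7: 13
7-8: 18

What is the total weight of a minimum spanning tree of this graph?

Kruskal: consider edges lightest-first.
7-9 (3): add — endpoints in different components.
8-9 (4): add — endpoints in different components.
5-6 (5): add — endpoints in different components.
1-9 (7): add — endpoints in different components.
2-6 (7): add — endpoints in different components.
3-4 (7): add — endpoints in different components.
1-5 (8): add — endpoints in different components.
2-8 (8): skip — 2 and 8 already connected.
3-6 (12): add — endpoints in different components.
MST edges: 7-9, 8-9, 5-6, 1-9, 2-6, 3-4, 1-5, 3-6; total weight 3+4+5+7+7+7+8+12 = 53.

53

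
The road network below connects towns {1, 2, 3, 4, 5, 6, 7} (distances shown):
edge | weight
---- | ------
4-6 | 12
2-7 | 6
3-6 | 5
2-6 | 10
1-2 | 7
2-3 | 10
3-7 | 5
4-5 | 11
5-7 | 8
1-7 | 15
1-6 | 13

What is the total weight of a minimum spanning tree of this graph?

42

Kruskal's algorithm — process edges by increasing weight (ties by edge label):
3-6 (5): add — endpoints in different components.
3-7 (5): add — endpoints in different components.
2-7 (6): add — endpoints in different components.
1-2 (7): add — endpoints in different components.
5-7 (8): add — endpoints in different components.
2-3 (10): skip — 2 and 3 already connected.
2-6 (10): skip — 2 and 6 already connected.
4-5 (11): add — endpoints in different components.
MST edges: 3-6, 3-7, 2-7, 1-2, 5-7, 4-5; total weight 5+5+6+7+8+11 = 42.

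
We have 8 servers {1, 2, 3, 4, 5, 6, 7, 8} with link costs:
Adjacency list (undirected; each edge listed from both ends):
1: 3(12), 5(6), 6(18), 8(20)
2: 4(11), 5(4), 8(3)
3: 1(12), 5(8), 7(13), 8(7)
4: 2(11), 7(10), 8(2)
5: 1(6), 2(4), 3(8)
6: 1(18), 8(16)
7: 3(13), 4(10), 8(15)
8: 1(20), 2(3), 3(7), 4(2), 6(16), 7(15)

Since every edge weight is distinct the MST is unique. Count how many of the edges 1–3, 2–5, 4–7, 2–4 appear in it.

2

Kruskal's algorithm — process edges by increasing weight (ties by edge label):
4–8 (2): add — endpoints in different components.
2–8 (3): add — endpoints in different components.
2–5 (4): add — endpoints in different components.
1–5 (6): add — endpoints in different components.
3–8 (7): add — endpoints in different components.
3–5 (8): skip — 3 and 5 already connected.
4–7 (10): add — endpoints in different components.
2–4 (11): skip — 2 and 4 already connected.
1–3 (12): skip — 1 and 3 already connected.
3–7 (13): skip — 3 and 7 already connected.
7–8 (15): skip — 7 and 8 already connected.
6–8 (16): add — endpoints in different components.
MST edge set: {4–8, 2–8, 2–5, 1–5, 3–8, 4–7, 6–8}.
Of the listed edges, {2–5, 4–7} are in the MST → 2.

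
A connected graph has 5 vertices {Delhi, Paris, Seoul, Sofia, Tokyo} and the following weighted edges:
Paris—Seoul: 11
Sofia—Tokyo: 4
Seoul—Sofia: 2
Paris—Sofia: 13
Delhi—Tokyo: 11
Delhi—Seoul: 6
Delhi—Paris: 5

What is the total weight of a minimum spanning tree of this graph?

Sort edges by weight, then run Kruskal:
Seoul—Sofia (2): add — endpoints in different components.
Sofia—Tokyo (4): add — endpoints in different components.
Delhi—Paris (5): add — endpoints in different components.
Delhi—Seoul (6): add — endpoints in different components.
MST edges: Seoul—Sofia, Sofia—Tokyo, Delhi—Paris, Delhi—Seoul; total weight 2+4+5+6 = 17.

17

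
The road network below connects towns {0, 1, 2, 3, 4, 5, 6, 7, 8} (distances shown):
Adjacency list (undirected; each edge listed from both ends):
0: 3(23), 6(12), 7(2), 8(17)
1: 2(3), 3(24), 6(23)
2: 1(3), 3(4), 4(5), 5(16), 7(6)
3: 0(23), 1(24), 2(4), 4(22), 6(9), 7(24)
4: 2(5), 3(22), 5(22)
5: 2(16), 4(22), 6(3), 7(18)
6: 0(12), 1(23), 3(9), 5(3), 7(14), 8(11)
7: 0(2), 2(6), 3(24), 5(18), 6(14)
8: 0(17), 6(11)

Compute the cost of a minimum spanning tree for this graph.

43

Prim's algorithm from 4:
Step 1: cheapest edge leaving the tree is 2 4 (5); add 2.
Step 2: cheapest edge leaving the tree is 1 2 (3); add 1.
Step 3: cheapest edge leaving the tree is 2 3 (4); add 3.
Step 4: cheapest edge leaving the tree is 2 7 (6); add 7.
Step 5: cheapest edge leaving the tree is 0 7 (2); add 0.
Step 6: cheapest edge leaving the tree is 3 6 (9); add 6.
Step 7: cheapest edge leaving the tree is 5 6 (3); add 5.
Step 8: cheapest edge leaving the tree is 6 8 (11); add 8.
MST edges: 2 4, 1 2, 2 3, 2 7, 0 7, 3 6, 5 6, 6 8; total weight 5+3+4+6+2+9+3+11 = 43.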